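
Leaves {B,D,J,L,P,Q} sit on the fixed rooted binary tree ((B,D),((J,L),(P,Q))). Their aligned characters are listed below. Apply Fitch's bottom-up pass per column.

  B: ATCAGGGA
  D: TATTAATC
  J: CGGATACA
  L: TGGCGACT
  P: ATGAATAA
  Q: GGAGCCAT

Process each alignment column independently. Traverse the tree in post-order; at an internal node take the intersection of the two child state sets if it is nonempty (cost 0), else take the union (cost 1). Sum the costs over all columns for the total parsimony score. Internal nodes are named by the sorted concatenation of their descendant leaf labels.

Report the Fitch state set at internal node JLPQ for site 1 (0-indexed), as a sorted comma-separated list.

BD@0: {A} ∪ {T} = {A,T} (union, +1)
JL@0: {C} ∪ {T} = {C,T} (union, +1)
PQ@0: {A} ∪ {G} = {A,G} (union, +1)
JLPQ@0: {C,T} ∪ {A,G} = {A,C,G,T} (union, +1)
BDJLPQ@0: {A,T} ∩ {A,C,G,T} = {A,T} (intersection, +0)
BD@1: {T} ∪ {A} = {A,T} (union, +1)
JL@1: {G} ∩ {G} = {G} (intersection, +0)
PQ@1: {T} ∪ {G} = {G,T} (union, +1)
JLPQ@1: {G} ∩ {G,T} = {G} (intersection, +0)
BDJLPQ@1: {A,T} ∪ {G} = {A,G,T} (union, +1)
BD@2: {C} ∪ {T} = {C,T} (union, +1)
JL@2: {G} ∩ {G} = {G} (intersection, +0)
PQ@2: {G} ∪ {A} = {A,G} (union, +1)
JLPQ@2: {G} ∩ {A,G} = {G} (intersection, +0)
BDJLPQ@2: {C,T} ∪ {G} = {C,G,T} (union, +1)
BD@3: {A} ∪ {T} = {A,T} (union, +1)
JL@3: {A} ∪ {C} = {A,C} (union, +1)
PQ@3: {A} ∪ {G} = {A,G} (union, +1)
JLPQ@3: {A,C} ∩ {A,G} = {A} (intersection, +0)
BDJLPQ@3: {A,T} ∩ {A} = {A} (intersection, +0)
BD@4: {G} ∪ {A} = {A,G} (union, +1)
JL@4: {T} ∪ {G} = {G,T} (union, +1)
PQ@4: {A} ∪ {C} = {A,C} (union, +1)
JLPQ@4: {G,T} ∪ {A,C} = {A,C,G,T} (union, +1)
BDJLPQ@4: {A,G} ∩ {A,C,G,T} = {A,G} (intersection, +0)
BD@5: {G} ∪ {A} = {A,G} (union, +1)
JL@5: {A} ∩ {A} = {A} (intersection, +0)
PQ@5: {T} ∪ {C} = {C,T} (union, +1)
JLPQ@5: {A} ∪ {C,T} = {A,C,T} (union, +1)
BDJLPQ@5: {A,G} ∩ {A,C,T} = {A} (intersection, +0)
BD@6: {G} ∪ {T} = {G,T} (union, +1)
JL@6: {C} ∩ {C} = {C} (intersection, +0)
PQ@6: {A} ∩ {A} = {A} (intersection, +0)
JLPQ@6: {C} ∪ {A} = {A,C} (union, +1)
BDJLPQ@6: {G,T} ∪ {A,C} = {A,C,G,T} (union, +1)
BD@7: {A} ∪ {C} = {A,C} (union, +1)
JL@7: {A} ∪ {T} = {A,T} (union, +1)
PQ@7: {A} ∪ {T} = {A,T} (union, +1)
JLPQ@7: {A,T} ∩ {A,T} = {A,T} (intersection, +0)
BDJLPQ@7: {A,C} ∩ {A,T} = {A} (intersection, +0)
per-site changes: [4, 3, 3, 3, 4, 3, 3, 3]; total = 26

G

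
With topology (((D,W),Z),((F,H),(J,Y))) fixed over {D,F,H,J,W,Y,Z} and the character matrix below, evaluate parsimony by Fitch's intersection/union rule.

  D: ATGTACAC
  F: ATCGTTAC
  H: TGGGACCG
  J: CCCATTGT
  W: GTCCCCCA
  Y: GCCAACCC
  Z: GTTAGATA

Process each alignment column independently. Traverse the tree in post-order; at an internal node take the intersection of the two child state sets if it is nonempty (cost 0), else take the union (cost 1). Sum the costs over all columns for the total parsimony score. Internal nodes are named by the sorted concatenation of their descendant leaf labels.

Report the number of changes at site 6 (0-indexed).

[col 0] DW: children D:{A}, W:{G} ∪→ {A,G}; cost 1
[col 0] DWZ: children DW:{A,G}, Z:{G} ∩→ {G}; cost 0
[col 0] FH: children F:{A}, H:{T} ∪→ {A,T}; cost 1
[col 0] JY: children J:{C}, Y:{G} ∪→ {C,G}; cost 1
[col 0] FHJY: children FH:{A,T}, JY:{C,G} ∪→ {A,C,G,T}; cost 1
[col 0] DFHJWYZ: children DWZ:{G}, FHJY:{A,C,G,T} ∩→ {G}; cost 0
[col 1] DW: children D:{T}, W:{T} ∩→ {T}; cost 0
[col 1] DWZ: children DW:{T}, Z:{T} ∩→ {T}; cost 0
[col 1] FH: children F:{T}, H:{G} ∪→ {G,T}; cost 1
[col 1] JY: children J:{C}, Y:{C} ∩→ {C}; cost 0
[col 1] FHJY: children FH:{G,T}, JY:{C} ∪→ {C,G,T}; cost 1
[col 1] DFHJWYZ: children DWZ:{T}, FHJY:{C,G,T} ∩→ {T}; cost 0
[col 2] DW: children D:{G}, W:{C} ∪→ {C,G}; cost 1
[col 2] DWZ: children DW:{C,G}, Z:{T} ∪→ {C,G,T}; cost 1
[col 2] FH: children F:{C}, H:{G} ∪→ {C,G}; cost 1
[col 2] JY: children J:{C}, Y:{C} ∩→ {C}; cost 0
[col 2] FHJY: children FH:{C,G}, JY:{C} ∩→ {C}; cost 0
[col 2] DFHJWYZ: children DWZ:{C,G,T}, FHJY:{C} ∩→ {C}; cost 0
[col 3] DW: children D:{T}, W:{C} ∪→ {C,T}; cost 1
[col 3] DWZ: children DW:{C,T}, Z:{A} ∪→ {A,C,T}; cost 1
[col 3] FH: children F:{G}, H:{G} ∩→ {G}; cost 0
[col 3] JY: children J:{A}, Y:{A} ∩→ {A}; cost 0
[col 3] FHJY: children FH:{G}, JY:{A} ∪→ {A,G}; cost 1
[col 3] DFHJWYZ: children DWZ:{A,C,T}, FHJY:{A,G} ∩→ {A}; cost 0
[col 4] DW: children D:{A}, W:{C} ∪→ {A,C}; cost 1
[col 4] DWZ: children DW:{A,C}, Z:{G} ∪→ {A,C,G}; cost 1
[col 4] FH: children F:{T}, H:{A} ∪→ {A,T}; cost 1
[col 4] JY: children J:{T}, Y:{A} ∪→ {A,T}; cost 1
[col 4] FHJY: children FH:{A,T}, JY:{A,T} ∩→ {A,T}; cost 0
[col 4] DFHJWYZ: children DWZ:{A,C,G}, FHJY:{A,T} ∩→ {A}; cost 0
[col 5] DW: children D:{C}, W:{C} ∩→ {C}; cost 0
[col 5] DWZ: children DW:{C}, Z:{A} ∪→ {A,C}; cost 1
[col 5] FH: children F:{T}, H:{C} ∪→ {C,T}; cost 1
[col 5] JY: children J:{T}, Y:{C} ∪→ {C,T}; cost 1
[col 5] FHJY: children FH:{C,T}, JY:{C,T} ∩→ {C,T}; cost 0
[col 5] DFHJWYZ: children DWZ:{A,C}, FHJY:{C,T} ∩→ {C}; cost 0
[col 6] DW: children D:{A}, W:{C} ∪→ {A,C}; cost 1
[col 6] DWZ: children DW:{A,C}, Z:{T} ∪→ {A,C,T}; cost 1
[col 6] FH: children F:{A}, H:{C} ∪→ {A,C}; cost 1
[col 6] JY: children J:{G}, Y:{C} ∪→ {C,G}; cost 1
[col 6] FHJY: children FH:{A,C}, JY:{C,G} ∩→ {C}; cost 0
[col 6] DFHJWYZ: children DWZ:{A,C,T}, FHJY:{C} ∩→ {C}; cost 0
[col 7] DW: children D:{C}, W:{A} ∪→ {A,C}; cost 1
[col 7] DWZ: children DW:{A,C}, Z:{A} ∩→ {A}; cost 0
[col 7] FH: children F:{C}, H:{G} ∪→ {C,G}; cost 1
[col 7] JY: children J:{T}, Y:{C} ∪→ {C,T}; cost 1
[col 7] FHJY: children FH:{C,G}, JY:{C,T} ∩→ {C}; cost 0
[col 7] DFHJWYZ: children DWZ:{A}, FHJY:{C} ∪→ {A,C}; cost 1
per-site changes: [4, 2, 3, 3, 4, 3, 4, 4]; total = 27

4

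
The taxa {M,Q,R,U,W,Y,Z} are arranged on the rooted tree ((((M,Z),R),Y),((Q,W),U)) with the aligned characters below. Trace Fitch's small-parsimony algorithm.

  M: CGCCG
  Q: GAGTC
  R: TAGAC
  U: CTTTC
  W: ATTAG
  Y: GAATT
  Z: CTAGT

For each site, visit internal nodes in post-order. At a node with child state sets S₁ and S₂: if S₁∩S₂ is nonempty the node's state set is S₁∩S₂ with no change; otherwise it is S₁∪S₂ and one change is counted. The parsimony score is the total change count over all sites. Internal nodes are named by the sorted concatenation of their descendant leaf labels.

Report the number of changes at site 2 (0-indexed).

4

site 0, node MZ: M={C} ∩ Z={C} → {C} (+0)
site 0, node MRZ: MZ={C} ∪ R={T} → {C,T} (+1)
site 0, node MRYZ: MRZ={C,T} ∪ Y={G} → {C,G,T} (+1)
site 0, node QW: Q={G} ∪ W={A} → {A,G} (+1)
site 0, node QUW: QW={A,G} ∪ U={C} → {A,C,G} (+1)
site 0, node MQRUWYZ: MRYZ={C,G,T} ∩ QUW={A,C,G} → {C,G} (+0)
site 1, node MZ: M={G} ∪ Z={T} → {G,T} (+1)
site 1, node MRZ: MZ={G,T} ∪ R={A} → {A,G,T} (+1)
site 1, node MRYZ: MRZ={A,G,T} ∩ Y={A} → {A} (+0)
site 1, node QW: Q={A} ∪ W={T} → {A,T} (+1)
site 1, node QUW: QW={A,T} ∩ U={T} → {T} (+0)
site 1, node MQRUWYZ: MRYZ={A} ∪ QUW={T} → {A,T} (+1)
site 2, node MZ: M={C} ∪ Z={A} → {A,C} (+1)
site 2, node MRZ: MZ={A,C} ∪ R={G} → {A,C,G} (+1)
site 2, node MRYZ: MRZ={A,C,G} ∩ Y={A} → {A} (+0)
site 2, node QW: Q={G} ∪ W={T} → {G,T} (+1)
site 2, node QUW: QW={G,T} ∩ U={T} → {T} (+0)
site 2, node MQRUWYZ: MRYZ={A} ∪ QUW={T} → {A,T} (+1)
site 3, node MZ: M={C} ∪ Z={G} → {C,G} (+1)
site 3, node MRZ: MZ={C,G} ∪ R={A} → {A,C,G} (+1)
site 3, node MRYZ: MRZ={A,C,G} ∪ Y={T} → {A,C,G,T} (+1)
site 3, node QW: Q={T} ∪ W={A} → {A,T} (+1)
site 3, node QUW: QW={A,T} ∩ U={T} → {T} (+0)
site 3, node MQRUWYZ: MRYZ={A,C,G,T} ∩ QUW={T} → {T} (+0)
site 4, node MZ: M={G} ∪ Z={T} → {G,T} (+1)
site 4, node MRZ: MZ={G,T} ∪ R={C} → {C,G,T} (+1)
site 4, node MRYZ: MRZ={C,G,T} ∩ Y={T} → {T} (+0)
site 4, node QW: Q={C} ∪ W={G} → {C,G} (+1)
site 4, node QUW: QW={C,G} ∩ U={C} → {C} (+0)
site 4, node MQRUWYZ: MRYZ={T} ∪ QUW={C} → {C,T} (+1)
per-site changes: [4, 4, 4, 4, 4]; total = 20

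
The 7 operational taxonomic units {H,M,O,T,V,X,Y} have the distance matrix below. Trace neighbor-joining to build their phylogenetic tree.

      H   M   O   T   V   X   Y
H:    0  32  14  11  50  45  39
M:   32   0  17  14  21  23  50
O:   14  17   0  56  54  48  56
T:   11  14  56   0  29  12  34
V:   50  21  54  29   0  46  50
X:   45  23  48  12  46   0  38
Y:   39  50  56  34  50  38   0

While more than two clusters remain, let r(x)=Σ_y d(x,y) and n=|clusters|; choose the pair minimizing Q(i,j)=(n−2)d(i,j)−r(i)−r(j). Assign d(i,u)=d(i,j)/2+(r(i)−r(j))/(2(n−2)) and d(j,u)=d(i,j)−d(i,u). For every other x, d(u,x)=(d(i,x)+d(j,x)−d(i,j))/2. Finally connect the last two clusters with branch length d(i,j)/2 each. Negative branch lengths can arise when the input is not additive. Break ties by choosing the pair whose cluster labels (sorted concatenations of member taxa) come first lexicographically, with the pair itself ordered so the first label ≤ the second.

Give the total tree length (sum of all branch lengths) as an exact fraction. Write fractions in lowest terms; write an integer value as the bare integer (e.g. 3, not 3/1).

1. join H+O (d=14, Q=-366) ⇒ HO; edges |H|=8/5, |O|=62/5
  updated: d(HO,M)=35/2, d(HO,T)=53/2, d(HO,V)=45, d(HO,X)=79/2, d(HO,Y)=81/2
2. join M+V (d=21, Q=-465/2) ⇒ MV; edges |M|=37/16, |V|=299/16
  updated: d(HO,MV)=83/4, d(MV,T)=11, d(MV,X)=24, d(MV,Y)=79/2
3. join T+X (d=12, Q=-161) ⇒ TX; edges |T|=1, |X|=11
  updated: d(HO,TX)=27, d(MV,TX)=23/2, d(TX,Y)=30
4. join HO+MV (d=83/4, Q=-237/2) ⇒ HMOV; edges |HO|=29/2, |MV|=25/4
  updated: d(HMOV,TX)=71/8, d(HMOV,Y)=237/8
5. join HMOV+TX (d=71/8, Q=-137/2) ⇒ HMOTVX; edges |HMOV|=17/4, |TX|=37/8
  updated: d(HMOTVX,Y)=203/8
6. join HMOTVX+Y (d=203/8) ⇒ HMOTVXY; edges |HMOTVX|=203/16, |Y|=203/16
final tree: ((((H:8/5,O:62/5):29/2,(M:37/16,V:299/16):25/4):17/4,(T:1,X:11):37/8):203/16,Y:203/16)
total length: 102

102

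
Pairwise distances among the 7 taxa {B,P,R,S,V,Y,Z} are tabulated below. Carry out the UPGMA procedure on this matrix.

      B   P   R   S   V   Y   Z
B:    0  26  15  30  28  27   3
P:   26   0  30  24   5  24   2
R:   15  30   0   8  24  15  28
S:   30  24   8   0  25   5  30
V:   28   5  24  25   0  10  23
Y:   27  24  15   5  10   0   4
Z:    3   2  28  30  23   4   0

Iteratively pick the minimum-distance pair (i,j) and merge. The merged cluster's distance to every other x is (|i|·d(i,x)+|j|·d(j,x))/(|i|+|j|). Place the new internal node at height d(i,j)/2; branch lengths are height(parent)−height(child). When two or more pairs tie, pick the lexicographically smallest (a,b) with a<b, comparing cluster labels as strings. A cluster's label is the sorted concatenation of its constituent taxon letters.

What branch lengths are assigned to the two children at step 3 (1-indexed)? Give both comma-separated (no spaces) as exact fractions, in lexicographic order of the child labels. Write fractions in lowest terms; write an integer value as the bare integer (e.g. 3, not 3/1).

23/4,13/4

1. join P+Z (d=2) ⇒ PZ; edges |P|=1, |Z|=1
  updated: d(B,PZ)=29/2, d(PZ,R)=29, d(PZ,S)=27, d(PZ,V)=14, d(PZ,Y)=14
2. join S+Y (d=5) ⇒ SY; edges |S|=5/2, |Y|=5/2
  updated: d(B,SY)=57/2, d(PZ,SY)=41/2, d(R,SY)=23/2, d(SY,V)=35/2
3. join R+SY (d=23/2) ⇒ RSY; edges |R|=23/4, |SY|=13/4
  updated: d(B,RSY)=24, d(PZ,RSY)=70/3, d(RSY,V)=59/3
4. join PZ+V (d=14) ⇒ PVZ; edges |PZ|=6, |V|=7
  updated: d(B,PVZ)=19, d(PVZ,RSY)=199/9
5. join B+PVZ (d=19) ⇒ BPVZ; edges |B|=19/2, |PVZ|=5/2
  updated: d(BPVZ,RSY)=271/12
6. join BPVZ+RSY (d=271/12) ⇒ BPRSVYZ; edges |BPVZ|=43/24, |RSY|=133/24
final tree: ((B:19/2,((P:1,Z:1):6,V:7):5/2):43/24,(R:23/4,(S:5/2,Y:5/2):13/4):133/24)
total length: 145/3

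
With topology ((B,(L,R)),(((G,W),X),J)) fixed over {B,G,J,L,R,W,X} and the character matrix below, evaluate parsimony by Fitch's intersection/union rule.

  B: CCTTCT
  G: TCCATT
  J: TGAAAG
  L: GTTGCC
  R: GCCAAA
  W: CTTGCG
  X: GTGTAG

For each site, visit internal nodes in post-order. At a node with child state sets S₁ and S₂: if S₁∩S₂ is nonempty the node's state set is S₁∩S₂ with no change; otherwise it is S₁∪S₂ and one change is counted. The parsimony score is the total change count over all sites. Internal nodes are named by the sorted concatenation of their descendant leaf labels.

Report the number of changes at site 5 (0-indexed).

[col 0] LR: children L:{G}, R:{G} ∩→ {G}; cost 0
[col 0] BLR: children B:{C}, LR:{G} ∪→ {C,G}; cost 1
[col 0] GW: children G:{T}, W:{C} ∪→ {C,T}; cost 1
[col 0] GWX: children GW:{C,T}, X:{G} ∪→ {C,G,T}; cost 1
[col 0] GJWX: children GWX:{C,G,T}, J:{T} ∩→ {T}; cost 0
[col 0] BGJLRWX: children BLR:{C,G}, GJWX:{T} ∪→ {C,G,T}; cost 1
[col 1] LR: children L:{T}, R:{C} ∪→ {C,T}; cost 1
[col 1] BLR: children B:{C}, LR:{C,T} ∩→ {C}; cost 0
[col 1] GW: children G:{C}, W:{T} ∪→ {C,T}; cost 1
[col 1] GWX: children GW:{C,T}, X:{T} ∩→ {T}; cost 0
[col 1] GJWX: children GWX:{T}, J:{G} ∪→ {G,T}; cost 1
[col 1] BGJLRWX: children BLR:{C}, GJWX:{G,T} ∪→ {C,G,T}; cost 1
[col 2] LR: children L:{T}, R:{C} ∪→ {C,T}; cost 1
[col 2] BLR: children B:{T}, LR:{C,T} ∩→ {T}; cost 0
[col 2] GW: children G:{C}, W:{T} ∪→ {C,T}; cost 1
[col 2] GWX: children GW:{C,T}, X:{G} ∪→ {C,G,T}; cost 1
[col 2] GJWX: children GWX:{C,G,T}, J:{A} ∪→ {A,C,G,T}; cost 1
[col 2] BGJLRWX: children BLR:{T}, GJWX:{A,C,G,T} ∩→ {T}; cost 0
[col 3] LR: children L:{G}, R:{A} ∪→ {A,G}; cost 1
[col 3] BLR: children B:{T}, LR:{A,G} ∪→ {A,G,T}; cost 1
[col 3] GW: children G:{A}, W:{G} ∪→ {A,G}; cost 1
[col 3] GWX: children GW:{A,G}, X:{T} ∪→ {A,G,T}; cost 1
[col 3] GJWX: children GWX:{A,G,T}, J:{A} ∩→ {A}; cost 0
[col 3] BGJLRWX: children BLR:{A,G,T}, GJWX:{A} ∩→ {A}; cost 0
[col 4] LR: children L:{C}, R:{A} ∪→ {A,C}; cost 1
[col 4] BLR: children B:{C}, LR:{A,C} ∩→ {C}; cost 0
[col 4] GW: children G:{T}, W:{C} ∪→ {C,T}; cost 1
[col 4] GWX: children GW:{C,T}, X:{A} ∪→ {A,C,T}; cost 1
[col 4] GJWX: children GWX:{A,C,T}, J:{A} ∩→ {A}; cost 0
[col 4] BGJLRWX: children BLR:{C}, GJWX:{A} ∪→ {A,C}; cost 1
[col 5] LR: children L:{C}, R:{A} ∪→ {A,C}; cost 1
[col 5] BLR: children B:{T}, LR:{A,C} ∪→ {A,C,T}; cost 1
[col 5] GW: children G:{T}, W:{G} ∪→ {G,T}; cost 1
[col 5] GWX: children GW:{G,T}, X:{G} ∩→ {G}; cost 0
[col 5] GJWX: children GWX:{G}, J:{G} ∩→ {G}; cost 0
[col 5] BGJLRWX: children BLR:{A,C,T}, GJWX:{G} ∪→ {A,C,G,T}; cost 1
per-site changes: [4, 4, 4, 4, 4, 4]; total = 24

4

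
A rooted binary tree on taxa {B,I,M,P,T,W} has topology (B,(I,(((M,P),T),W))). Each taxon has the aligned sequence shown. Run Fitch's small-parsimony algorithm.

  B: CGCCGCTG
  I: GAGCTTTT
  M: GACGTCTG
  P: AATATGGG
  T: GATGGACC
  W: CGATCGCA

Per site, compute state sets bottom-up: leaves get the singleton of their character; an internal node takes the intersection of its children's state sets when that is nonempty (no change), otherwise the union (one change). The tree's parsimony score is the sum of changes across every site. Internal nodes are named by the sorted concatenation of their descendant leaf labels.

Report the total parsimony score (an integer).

25

MP@0: {G} ∪ {A} = {A,G} (union, +1)
MPT@0: {A,G} ∩ {G} = {G} (intersection, +0)
MPTW@0: {G} ∪ {C} = {C,G} (union, +1)
IMPTW@0: {G} ∩ {C,G} = {G} (intersection, +0)
BIMPTW@0: {C} ∪ {G} = {C,G} (union, +1)
MP@1: {A} ∩ {A} = {A} (intersection, +0)
MPT@1: {A} ∩ {A} = {A} (intersection, +0)
MPTW@1: {A} ∪ {G} = {A,G} (union, +1)
IMPTW@1: {A} ∩ {A,G} = {A} (intersection, +0)
BIMPTW@1: {G} ∪ {A} = {A,G} (union, +1)
MP@2: {C} ∪ {T} = {C,T} (union, +1)
MPT@2: {C,T} ∩ {T} = {T} (intersection, +0)
MPTW@2: {T} ∪ {A} = {A,T} (union, +1)
IMPTW@2: {G} ∪ {A,T} = {A,G,T} (union, +1)
BIMPTW@2: {C} ∪ {A,G,T} = {A,C,G,T} (union, +1)
MP@3: {G} ∪ {A} = {A,G} (union, +1)
MPT@3: {A,G} ∩ {G} = {G} (intersection, +0)
MPTW@3: {G} ∪ {T} = {G,T} (union, +1)
IMPTW@3: {C} ∪ {G,T} = {C,G,T} (union, +1)
BIMPTW@3: {C} ∩ {C,G,T} = {C} (intersection, +0)
MP@4: {T} ∩ {T} = {T} (intersection, +0)
MPT@4: {T} ∪ {G} = {G,T} (union, +1)
MPTW@4: {G,T} ∪ {C} = {C,G,T} (union, +1)
IMPTW@4: {T} ∩ {C,G,T} = {T} (intersection, +0)
BIMPTW@4: {G} ∪ {T} = {G,T} (union, +1)
MP@5: {C} ∪ {G} = {C,G} (union, +1)
MPT@5: {C,G} ∪ {A} = {A,C,G} (union, +1)
MPTW@5: {A,C,G} ∩ {G} = {G} (intersection, +0)
IMPTW@5: {T} ∪ {G} = {G,T} (union, +1)
BIMPTW@5: {C} ∪ {G,T} = {C,G,T} (union, +1)
MP@6: {T} ∪ {G} = {G,T} (union, +1)
MPT@6: {G,T} ∪ {C} = {C,G,T} (union, +1)
MPTW@6: {C,G,T} ∩ {C} = {C} (intersection, +0)
IMPTW@6: {T} ∪ {C} = {C,T} (union, +1)
BIMPTW@6: {T} ∩ {C,T} = {T} (intersection, +0)
MP@7: {G} ∩ {G} = {G} (intersection, +0)
MPT@7: {G} ∪ {C} = {C,G} (union, +1)
MPTW@7: {C,G} ∪ {A} = {A,C,G} (union, +1)
IMPTW@7: {T} ∪ {A,C,G} = {A,C,G,T} (union, +1)
BIMPTW@7: {G} ∩ {A,C,G,T} = {G} (intersection, +0)
per-site changes: [3, 2, 4, 3, 3, 4, 3, 3]; total = 25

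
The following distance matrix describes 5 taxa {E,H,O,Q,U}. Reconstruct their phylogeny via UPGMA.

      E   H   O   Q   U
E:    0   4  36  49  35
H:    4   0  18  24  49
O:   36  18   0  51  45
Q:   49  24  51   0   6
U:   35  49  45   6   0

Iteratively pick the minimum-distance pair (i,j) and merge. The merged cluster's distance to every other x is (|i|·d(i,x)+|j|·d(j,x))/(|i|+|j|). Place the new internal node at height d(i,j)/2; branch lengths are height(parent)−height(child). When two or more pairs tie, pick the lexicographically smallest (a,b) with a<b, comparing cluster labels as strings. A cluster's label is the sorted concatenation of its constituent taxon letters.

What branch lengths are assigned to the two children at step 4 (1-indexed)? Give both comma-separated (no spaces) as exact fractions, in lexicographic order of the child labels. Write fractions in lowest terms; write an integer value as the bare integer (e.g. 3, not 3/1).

1. join E+H (d=4) ⇒ EH; edges |E|=2, |H|=2
  updated: d(EH,O)=27, d(EH,Q)=73/2, d(EH,U)=42
2. join Q+U (d=6) ⇒ QU; edges |Q|=3, |U|=3
  updated: d(EH,QU)=157/4, d(O,QU)=48
3. join EH+O (d=27) ⇒ EHO; edges |EH|=23/2, |O|=27/2
  updated: d(EHO,QU)=253/6
4. join EHO+QU (d=253/6) ⇒ EHOQU; edges |EHO|=91/12, |QU|=217/12
final tree: (((E:2,H:2):23/2,O:27/2):91/12,(Q:3,U:3):217/12)
total length: 182/3

91/12,217/12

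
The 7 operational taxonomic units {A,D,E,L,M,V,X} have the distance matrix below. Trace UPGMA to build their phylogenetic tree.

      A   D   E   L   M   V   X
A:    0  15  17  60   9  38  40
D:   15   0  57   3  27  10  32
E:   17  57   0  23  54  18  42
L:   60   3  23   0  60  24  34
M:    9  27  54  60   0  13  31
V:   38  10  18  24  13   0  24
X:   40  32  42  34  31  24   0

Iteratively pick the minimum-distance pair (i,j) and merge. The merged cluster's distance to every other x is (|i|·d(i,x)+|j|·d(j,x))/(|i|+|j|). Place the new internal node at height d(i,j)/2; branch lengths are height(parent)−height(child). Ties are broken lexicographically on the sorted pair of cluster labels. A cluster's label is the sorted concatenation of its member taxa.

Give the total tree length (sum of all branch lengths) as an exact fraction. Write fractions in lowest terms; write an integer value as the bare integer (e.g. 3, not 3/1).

165/2

1. join D+L (d=3) ⇒ DL; edges |D|=3/2, |L|=3/2
  updated: d(A,DL)=75/2, d(DL,E)=40, d(DL,M)=87/2, d(DL,V)=17, d(DL,X)=33
2. join A+M (d=9) ⇒ AM; edges |A|=9/2, |M|=9/2
  updated: d(AM,DL)=81/2, d(AM,E)=71/2, d(AM,V)=51/2, d(AM,X)=71/2
3. join DL+V (d=17) ⇒ DLV; edges |DL|=7, |V|=17/2
  updated: d(AM,DLV)=71/2, d(DLV,E)=98/3, d(DLV,X)=30
4. join DLV+X (d=30) ⇒ DLVX; edges |DLV|=13/2, |X|=15
  updated: d(AM,DLVX)=71/2, d(DLVX,E)=35
5. join DLVX+E (d=35) ⇒ DELVX; edges |DLVX|=5/2, |E|=35/2
  updated: d(AM,DELVX)=71/2
6. join AM+DELVX (d=71/2) ⇒ ADELMVX; edges |AM|=53/4, |DELVX|=1/4
final tree: ((A:9/2,M:9/2):53/4,((((D:3/2,L:3/2):7,V:17/2):13/2,X:15):5/2,E:35/2):1/4)
total length: 165/2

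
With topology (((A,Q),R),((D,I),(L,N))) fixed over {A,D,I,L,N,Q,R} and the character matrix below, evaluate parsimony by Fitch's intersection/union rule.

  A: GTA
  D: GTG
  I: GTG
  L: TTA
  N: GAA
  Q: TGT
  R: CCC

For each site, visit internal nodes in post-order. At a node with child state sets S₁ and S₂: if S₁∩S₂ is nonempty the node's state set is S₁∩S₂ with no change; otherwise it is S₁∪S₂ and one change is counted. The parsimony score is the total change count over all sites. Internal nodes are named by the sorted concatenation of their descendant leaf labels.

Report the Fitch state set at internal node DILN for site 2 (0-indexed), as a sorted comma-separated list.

AQ@0: {G} ∪ {T} = {G,T} (union, +1)
AQR@0: {G,T} ∪ {C} = {C,G,T} (union, +1)
DI@0: {G} ∩ {G} = {G} (intersection, +0)
LN@0: {T} ∪ {G} = {G,T} (union, +1)
DILN@0: {G} ∩ {G,T} = {G} (intersection, +0)
ADILNQR@0: {C,G,T} ∩ {G} = {G} (intersection, +0)
AQ@1: {T} ∪ {G} = {G,T} (union, +1)
AQR@1: {G,T} ∪ {C} = {C,G,T} (union, +1)
DI@1: {T} ∩ {T} = {T} (intersection, +0)
LN@1: {T} ∪ {A} = {A,T} (union, +1)
DILN@1: {T} ∩ {A,T} = {T} (intersection, +0)
ADILNQR@1: {C,G,T} ∩ {T} = {T} (intersection, +0)
AQ@2: {A} ∪ {T} = {A,T} (union, +1)
AQR@2: {A,T} ∪ {C} = {A,C,T} (union, +1)
DI@2: {G} ∩ {G} = {G} (intersection, +0)
LN@2: {A} ∩ {A} = {A} (intersection, +0)
DILN@2: {G} ∪ {A} = {A,G} (union, +1)
ADILNQR@2: {A,C,T} ∩ {A,G} = {A} (intersection, +0)
per-site changes: [3, 3, 3]; total = 9

A,G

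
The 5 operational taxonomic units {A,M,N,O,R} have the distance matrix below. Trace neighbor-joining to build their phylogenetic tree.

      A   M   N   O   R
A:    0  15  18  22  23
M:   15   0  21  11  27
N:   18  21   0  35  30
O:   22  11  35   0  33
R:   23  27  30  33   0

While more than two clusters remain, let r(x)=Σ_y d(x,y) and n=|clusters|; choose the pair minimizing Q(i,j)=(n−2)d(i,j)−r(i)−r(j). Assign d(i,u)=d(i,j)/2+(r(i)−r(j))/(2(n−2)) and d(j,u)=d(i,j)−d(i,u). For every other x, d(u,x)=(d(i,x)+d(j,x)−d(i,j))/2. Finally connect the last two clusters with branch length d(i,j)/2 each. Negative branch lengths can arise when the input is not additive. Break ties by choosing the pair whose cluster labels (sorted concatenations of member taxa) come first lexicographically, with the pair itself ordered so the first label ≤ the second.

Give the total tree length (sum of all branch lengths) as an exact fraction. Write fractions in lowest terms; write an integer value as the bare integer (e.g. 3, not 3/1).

435/8

iteration 1: select M,O (d=11, Q=-142); attach at lengths (1, 10); label the merged cluster MO
  updated: d(A,MO)=13, d(MO,N)=45/2, d(MO,R)=49/2
iteration 2: select A,N (d=18, Q=-177/2); attach at lengths (39/8, 105/8); label the merged cluster AN
  updated: d(AN,MO)=35/4, d(AN,R)=35/2
iteration 3: select AN,MO (d=35/4, Q=-203/4); attach at lengths (7/8, 63/8); label the merged cluster AMNO
  updated: d(AMNO,R)=133/8
iteration 4: select AMNO,R (d=133/8); attach at lengths (133/16, 133/16); label the merged cluster AMNOR
final tree: (((A:39/8,N:105/8):7/8,(M:1,O:10):63/8):133/16,R:133/16)
total length: 435/8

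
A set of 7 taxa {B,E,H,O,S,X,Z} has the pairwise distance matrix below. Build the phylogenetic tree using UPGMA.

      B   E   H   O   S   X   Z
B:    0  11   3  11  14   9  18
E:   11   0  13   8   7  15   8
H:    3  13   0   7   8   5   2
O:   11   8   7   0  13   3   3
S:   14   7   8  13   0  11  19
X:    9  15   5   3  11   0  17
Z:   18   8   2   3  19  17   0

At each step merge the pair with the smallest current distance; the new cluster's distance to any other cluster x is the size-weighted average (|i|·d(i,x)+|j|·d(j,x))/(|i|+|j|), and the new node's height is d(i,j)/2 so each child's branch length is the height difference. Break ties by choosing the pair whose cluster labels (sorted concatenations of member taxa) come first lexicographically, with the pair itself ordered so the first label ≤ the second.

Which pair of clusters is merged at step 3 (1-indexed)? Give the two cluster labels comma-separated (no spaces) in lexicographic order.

E,S

1. join H+Z (d=2) ⇒ HZ; edges |H|=1, |Z|=1
  updated: d(B,HZ)=21/2, d(E,HZ)=21/2, d(HZ,O)=5, d(HZ,S)=27/2, d(HZ,X)=11
2. join O+X (d=3) ⇒ OX; edges |O|=3/2, |X|=3/2
  updated: d(B,OX)=10, d(E,OX)=23/2, d(HZ,OX)=8, d(OX,S)=12
3. join E+S (d=7) ⇒ ES; edges |E|=7/2, |S|=7/2
  updated: d(B,ES)=25/2, d(ES,HZ)=12, d(ES,OX)=47/4
4. join HZ+OX (d=8) ⇒ HOXZ; edges |HZ|=3, |OX|=5/2
  updated: d(B,HOXZ)=41/4, d(ES,HOXZ)=95/8
5. join B+HOXZ (d=41/4) ⇒ BHOXZ; edges |B|=41/8, |HOXZ|=9/8
  updated: d(BHOXZ,ES)=12
6. join BHOXZ+ES (d=12) ⇒ BEHOSXZ; edges |BHOXZ|=7/8, |ES|=5/2
final tree: ((B:41/8,((H:1,Z:1):3,(O:3/2,X:3/2):5/2):9/8):7/8,(E:7/2,S:7/2):5/2)
total length: 217/8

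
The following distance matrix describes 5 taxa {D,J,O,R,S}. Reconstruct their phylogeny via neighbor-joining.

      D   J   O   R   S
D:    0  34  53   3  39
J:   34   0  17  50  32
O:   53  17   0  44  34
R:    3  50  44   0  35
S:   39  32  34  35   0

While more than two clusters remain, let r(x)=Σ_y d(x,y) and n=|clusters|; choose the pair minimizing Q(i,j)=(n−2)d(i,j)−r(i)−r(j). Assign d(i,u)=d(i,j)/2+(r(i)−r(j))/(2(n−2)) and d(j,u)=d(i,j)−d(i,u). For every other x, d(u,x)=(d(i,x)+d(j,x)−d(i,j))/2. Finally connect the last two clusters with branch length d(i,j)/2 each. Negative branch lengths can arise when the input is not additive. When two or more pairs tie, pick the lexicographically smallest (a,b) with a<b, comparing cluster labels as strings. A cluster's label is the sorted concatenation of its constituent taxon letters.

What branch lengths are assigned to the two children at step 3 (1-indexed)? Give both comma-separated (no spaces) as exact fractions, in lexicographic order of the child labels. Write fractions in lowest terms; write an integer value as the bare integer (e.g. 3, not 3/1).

97/8,51/8

iteration 1: select D,R (d=3, Q=-252); attach at lengths (1, 2); label the merged cluster DR
  updated: d(DR,J)=81/2, d(DR,O)=47, d(DR,S)=71/2
iteration 2: select DR,S (d=71/2, Q=-307/2); attach at lengths (185/8, 99/8); label the merged cluster DRS
  updated: d(DRS,J)=37/2, d(DRS,O)=91/4
iteration 3: select DRS,J (d=37/2, Q=-233/4); attach at lengths (97/8, 51/8); label the merged cluster DJRS
  updated: d(DJRS,O)=85/8
iteration 4: select DJRS,O (d=85/8); attach at lengths (85/16, 85/16); label the merged cluster DJORS
final tree: ((((D:1,R:2):185/8,S:99/8):97/8,J:51/8):85/16,O:85/16)
total length: 541/8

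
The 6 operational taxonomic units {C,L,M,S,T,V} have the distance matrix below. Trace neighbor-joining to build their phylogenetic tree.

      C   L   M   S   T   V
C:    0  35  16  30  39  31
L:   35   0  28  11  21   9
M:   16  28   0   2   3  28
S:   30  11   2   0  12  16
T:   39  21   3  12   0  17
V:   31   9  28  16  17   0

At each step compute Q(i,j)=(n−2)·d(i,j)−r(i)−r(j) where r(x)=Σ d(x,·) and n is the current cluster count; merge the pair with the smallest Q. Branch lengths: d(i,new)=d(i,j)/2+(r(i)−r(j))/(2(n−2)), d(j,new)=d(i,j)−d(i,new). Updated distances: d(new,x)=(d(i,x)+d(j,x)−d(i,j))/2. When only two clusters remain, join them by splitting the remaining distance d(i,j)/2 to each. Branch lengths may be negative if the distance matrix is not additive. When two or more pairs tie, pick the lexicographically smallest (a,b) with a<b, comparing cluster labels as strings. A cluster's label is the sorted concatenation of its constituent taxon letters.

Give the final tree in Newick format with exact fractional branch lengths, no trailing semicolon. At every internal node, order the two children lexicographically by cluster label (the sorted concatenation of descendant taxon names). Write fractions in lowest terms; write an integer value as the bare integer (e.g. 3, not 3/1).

1. join L+V (d=9, Q=-169) ⇒ LV; edges |L|=39/8, |V|=33/8
  updated: d(C,LV)=57/2, d(LV,M)=47/2, d(LV,S)=9, d(LV,T)=29/2
2. join C+M (d=16, Q=-110) ⇒ CM; edges |C|=39/2, |M|=-7/2
  updated: d(CM,LV)=18, d(CM,S)=8, d(CM,T)=13
3. join CM+T (d=13, Q=-105/2) ⇒ CMT; edges |CM|=51/8, |T|=53/8
  updated: d(CMT,LV)=39/4, d(CMT,S)=7/2
4. join CMT+LV (d=39/4, Q=-89/4) ⇒ CLMTV; edges |CMT|=17/8, |LV|=61/8
  updated: d(CLMTV,S)=11/8
5. join CLMTV+S (d=11/8) ⇒ CLMSTV; edges |CLMTV|=11/16, |S|=11/16
final tree: ((((C:39/2,M:-7/2):51/8,T:53/8):17/8,(L:39/8,V:33/8):61/8):11/16,S:11/16)
total length: 393/8

((((C:39/2,M:-7/2):51/8,T:53/8):17/8,(L:39/8,V:33/8):61/8):11/16,S:11/16)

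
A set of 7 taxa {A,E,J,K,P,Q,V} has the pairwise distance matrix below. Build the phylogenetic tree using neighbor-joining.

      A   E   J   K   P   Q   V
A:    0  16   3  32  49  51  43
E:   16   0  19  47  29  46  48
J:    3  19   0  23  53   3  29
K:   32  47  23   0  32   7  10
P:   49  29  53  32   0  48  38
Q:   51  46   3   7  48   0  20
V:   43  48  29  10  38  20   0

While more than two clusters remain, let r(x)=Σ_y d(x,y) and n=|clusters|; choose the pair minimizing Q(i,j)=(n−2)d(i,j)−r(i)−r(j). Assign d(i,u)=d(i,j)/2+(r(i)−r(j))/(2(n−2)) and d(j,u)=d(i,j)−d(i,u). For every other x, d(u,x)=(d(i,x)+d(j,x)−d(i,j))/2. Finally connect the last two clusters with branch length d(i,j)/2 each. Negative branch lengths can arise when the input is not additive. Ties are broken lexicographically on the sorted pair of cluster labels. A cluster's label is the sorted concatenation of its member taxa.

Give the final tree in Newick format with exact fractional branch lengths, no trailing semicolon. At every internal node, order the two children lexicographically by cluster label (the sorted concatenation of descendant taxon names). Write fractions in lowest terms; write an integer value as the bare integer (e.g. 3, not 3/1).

((((((A:69/10,E:91/10):89/16,J:-41/16):325/24,P:647/24):87/16,V:147/16):37/16,K:-5/16):117/32,Q:117/32)

iteration 1: select A,E (d=16, Q=-319); attach at lengths (69/10, 91/10); label the merged cluster AE
  updated: d(AE,J)=3, d(AE,K)=63/2, d(AE,P)=31, d(AE,Q)=81/2, d(AE,V)=75/2
iteration 2: select AE,J (d=3, Q=-485/2); attach at lengths (89/16, -41/16); label the merged cluster AEJ
  updated: d(AEJ,K)=103/4, d(AEJ,P)=81/2, d(AEJ,Q)=81/4, d(AEJ,V)=127/4
iteration 3: select AEJ,P (d=81/2, Q=-621/4); attach at lengths (325/24, 647/24); label the merged cluster AEJP
  updated: d(AEJP,K)=69/8, d(AEJP,Q)=111/8, d(AEJP,V)=117/8
iteration 4: select AEJP,V (d=117/8, Q=-105/2); attach at lengths (87/16, 147/16); label the merged cluster AEJPV
  updated: d(AEJPV,K)=2, d(AEJPV,Q)=77/8
iteration 5: select AEJPV,K (d=2, Q=-149/8); attach at lengths (37/16, -5/16); label the merged cluster AEJKPV
  updated: d(AEJKPV,Q)=117/16
iteration 6: select AEJKPV,Q (d=117/16); attach at lengths (117/32, 117/32); label the merged cluster AEJKPQV
final tree: ((((((A:69/10,E:91/10):89/16,J:-41/16):325/24,P:647/24):87/16,V:147/16):37/16,K:-5/16):117/32,Q:117/32)
total length: 1335/16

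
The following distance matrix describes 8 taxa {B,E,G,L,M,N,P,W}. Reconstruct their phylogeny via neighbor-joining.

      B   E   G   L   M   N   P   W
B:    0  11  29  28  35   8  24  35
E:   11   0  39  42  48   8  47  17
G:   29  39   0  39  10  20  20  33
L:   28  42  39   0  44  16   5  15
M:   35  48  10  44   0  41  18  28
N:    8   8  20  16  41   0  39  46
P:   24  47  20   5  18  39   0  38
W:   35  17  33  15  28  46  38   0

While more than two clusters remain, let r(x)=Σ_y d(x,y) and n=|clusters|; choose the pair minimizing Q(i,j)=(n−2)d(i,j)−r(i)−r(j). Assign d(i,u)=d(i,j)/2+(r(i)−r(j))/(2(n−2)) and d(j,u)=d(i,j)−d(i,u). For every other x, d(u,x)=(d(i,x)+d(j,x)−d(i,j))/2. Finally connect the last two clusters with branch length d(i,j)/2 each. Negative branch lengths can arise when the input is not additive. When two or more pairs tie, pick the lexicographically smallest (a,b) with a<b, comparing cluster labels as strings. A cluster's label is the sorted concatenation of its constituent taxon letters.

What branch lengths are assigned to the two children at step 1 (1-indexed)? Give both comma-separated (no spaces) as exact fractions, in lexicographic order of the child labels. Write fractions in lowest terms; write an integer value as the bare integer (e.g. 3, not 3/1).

13/6,47/6

1. join G+M (d=10, Q=-354) ⇒ GM; edges |G|=13/6, |M|=47/6
  updated: d(B,GM)=27, d(E,GM)=77/2, d(GM,L)=73/2, d(GM,N)=51/2, d(GM,P)=14, d(GM,W)=51/2
2. join L+P (d=5, Q=-569/2) ⇒ LP; edges |L|=1/20, |P|=99/20
  updated: d(B,LP)=47/2, d(E,LP)=42, d(GM,LP)=91/4, d(LP,N)=25, d(LP,W)=24
3. join E+N (d=8, Q=-197) ⇒ EN; edges |E|=9/2, |N|=7/2
  updated: d(B,EN)=11/2, d(EN,GM)=28, d(EN,LP)=59/2, d(EN,W)=55/2
4. join B+EN (d=11/2, Q=-165) ⇒ BEN; edges |B|=17/6, |EN|=8/3
  updated: d(BEN,GM)=99/4, d(BEN,LP)=95/4, d(BEN,W)=57/2
5. join BEN+GM (d=99/4, Q=-201/2) ⇒ BEGMN; edges |BEN|=107/8, |GM|=91/8
  updated: d(BEGMN,LP)=87/8, d(BEGMN,W)=117/8
6. join BEGMN+LP (d=87/8, Q=-99/2) ⇒ BEGLMNP; edges |BEGMN|=3/4, |LP|=81/8
  updated: d(BEGLMNP,W)=111/8
7. join BEGLMNP+W (d=111/8) ⇒ BEGLMNPW; edges |BEGLMNP|=111/16, |W|=111/16
final tree: ((((B:17/6,(E:9/2,N:7/2):8/3):107/8,(G:13/6,M:47/6):91/8):3/4,(L:1/20,P:99/20):81/8):111/16,W:111/16)
total length: 78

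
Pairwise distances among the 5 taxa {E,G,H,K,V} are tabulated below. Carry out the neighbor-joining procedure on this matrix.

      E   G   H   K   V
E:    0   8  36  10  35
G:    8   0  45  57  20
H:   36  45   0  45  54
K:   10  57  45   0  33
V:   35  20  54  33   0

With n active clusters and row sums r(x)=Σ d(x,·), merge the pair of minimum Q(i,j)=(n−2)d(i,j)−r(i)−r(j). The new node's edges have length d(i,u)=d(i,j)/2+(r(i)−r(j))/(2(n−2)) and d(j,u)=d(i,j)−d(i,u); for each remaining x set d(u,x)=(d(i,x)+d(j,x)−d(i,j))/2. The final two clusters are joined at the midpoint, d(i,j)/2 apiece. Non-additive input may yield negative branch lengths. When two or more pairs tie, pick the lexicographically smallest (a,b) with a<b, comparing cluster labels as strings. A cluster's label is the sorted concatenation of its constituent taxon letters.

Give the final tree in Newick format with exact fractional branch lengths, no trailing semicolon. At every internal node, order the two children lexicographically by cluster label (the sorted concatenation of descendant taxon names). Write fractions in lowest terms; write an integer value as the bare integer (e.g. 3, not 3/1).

(((E:-25/8,K:105/8):57/8,(G:8,V:12):89/8):227/16,H:227/16)

1. join G+V (d=20, Q=-212) ⇒ GV; edges |G|=8, |V|=12
  updated: d(E,GV)=23/2, d(GV,H)=79/2, d(GV,K)=35
2. join E+K (d=10, Q=-255/2) ⇒ EK; edges |E|=-25/8, |K|=105/8
  updated: d(EK,GV)=73/4, d(EK,H)=71/2
3. join EK+GV (d=73/4, Q=-373/4) ⇒ EGKV; edges |EK|=57/8, |GV|=89/8
  updated: d(EGKV,H)=227/8
4. join EGKV+H (d=227/8) ⇒ EGHKV; edges |EGKV|=227/16, |H|=227/16
final tree: (((E:-25/8,K:105/8):57/8,(G:8,V:12):89/8):227/16,H:227/16)
total length: 613/8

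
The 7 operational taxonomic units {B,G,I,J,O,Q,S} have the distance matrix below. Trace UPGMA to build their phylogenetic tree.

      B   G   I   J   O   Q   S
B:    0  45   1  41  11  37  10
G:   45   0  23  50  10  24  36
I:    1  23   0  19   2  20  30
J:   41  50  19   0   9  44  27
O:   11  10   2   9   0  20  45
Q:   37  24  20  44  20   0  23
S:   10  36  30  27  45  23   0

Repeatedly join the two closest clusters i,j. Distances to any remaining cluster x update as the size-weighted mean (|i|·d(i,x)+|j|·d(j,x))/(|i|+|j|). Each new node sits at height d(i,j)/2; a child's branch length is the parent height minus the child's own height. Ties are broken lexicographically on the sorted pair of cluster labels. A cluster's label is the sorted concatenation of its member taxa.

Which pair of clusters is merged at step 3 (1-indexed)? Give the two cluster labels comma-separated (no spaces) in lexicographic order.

1. join B+I (d=1) ⇒ BI; edges |B|=1/2, |I|=1/2
  updated: d(BI,G)=34, d(BI,J)=30, d(BI,O)=13/2, d(BI,Q)=57/2, d(BI,S)=20
2. join BI+O (d=13/2) ⇒ BIO; edges |BI|=11/4, |O|=13/4
  updated: d(BIO,G)=26, d(BIO,J)=23, d(BIO,Q)=77/3, d(BIO,S)=85/3
3. join BIO+J (d=23) ⇒ BIJO; edges |BIO|=33/4, |J|=23/2
  updated: d(BIJO,G)=32, d(BIJO,Q)=121/4, d(BIJO,S)=28
4. join Q+S (d=23) ⇒ QS; edges |Q|=23/2, |S|=23/2
  updated: d(BIJO,QS)=233/8, d(G,QS)=30
5. join BIJO+QS (d=233/8) ⇒ BIJOQS; edges |BIJO|=49/16, |QS|=49/16
  updated: d(BIJOQS,G)=94/3
6. join BIJOQS+G (d=94/3) ⇒ BGIJOQS; edges |BIJOQS|=53/48, |G|=47/3
final tree: (((((B:1/2,I:1/2):11/4,O:13/4):33/4,J:23/2):49/16,(Q:23/2,S:23/2):49/16):53/48,G:47/3)
total length: 3487/48

BIO,J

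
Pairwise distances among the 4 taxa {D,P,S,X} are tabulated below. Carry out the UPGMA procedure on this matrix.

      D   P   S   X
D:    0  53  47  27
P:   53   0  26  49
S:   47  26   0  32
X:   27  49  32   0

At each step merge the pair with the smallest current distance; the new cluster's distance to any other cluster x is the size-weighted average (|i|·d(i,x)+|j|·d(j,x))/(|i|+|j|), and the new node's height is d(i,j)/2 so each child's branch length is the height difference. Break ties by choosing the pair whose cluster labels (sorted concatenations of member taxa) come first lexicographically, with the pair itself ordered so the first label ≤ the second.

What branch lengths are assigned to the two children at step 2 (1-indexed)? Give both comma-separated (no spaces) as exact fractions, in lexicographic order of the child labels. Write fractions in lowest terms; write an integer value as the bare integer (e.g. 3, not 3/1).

step 1: merge (P,S) at d=26; branch lengths P→13, S→13; new cluster PS
  updated: d(D,PS)=50, d(PS,X)=81/2
step 2: merge (D,X) at d=27; branch lengths D→27/2, X→27/2; new cluster DX
  updated: d(DX,PS)=181/4
step 3: merge (DX,PS) at d=181/4; branch lengths DX→73/8, PS→77/8; new cluster DPSX
final tree: ((D:27/2,X:27/2):73/8,(P:13,S:13):77/8)
total length: 287/4

27/2,27/2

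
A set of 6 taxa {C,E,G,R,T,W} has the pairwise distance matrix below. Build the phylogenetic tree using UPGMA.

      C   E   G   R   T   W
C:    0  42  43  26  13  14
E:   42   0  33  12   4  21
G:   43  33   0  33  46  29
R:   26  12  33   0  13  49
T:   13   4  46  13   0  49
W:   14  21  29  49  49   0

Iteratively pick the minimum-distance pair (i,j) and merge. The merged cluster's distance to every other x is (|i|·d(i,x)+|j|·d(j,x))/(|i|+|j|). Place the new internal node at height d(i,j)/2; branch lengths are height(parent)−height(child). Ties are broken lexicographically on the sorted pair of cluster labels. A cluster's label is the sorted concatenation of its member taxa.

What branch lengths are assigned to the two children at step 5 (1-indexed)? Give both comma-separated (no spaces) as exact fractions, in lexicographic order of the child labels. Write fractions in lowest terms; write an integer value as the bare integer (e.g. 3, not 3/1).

26/15,92/5

step 1: merge (E,T) at d=4; branch lengths E→2, T→2; new cluster ET
  updated: d(C,ET)=55/2, d(ET,G)=79/2, d(ET,R)=25/2, d(ET,W)=35
step 2: merge (ET,R) at d=25/2; branch lengths ET→17/4, R→25/4; new cluster ERT
  updated: d(C,ERT)=27, d(ERT,G)=112/3, d(ERT,W)=119/3
step 3: merge (C,W) at d=14; branch lengths C→7, W→7; new cluster CW
  updated: d(CW,ERT)=100/3, d(CW,G)=36
step 4: merge (CW,ERT) at d=100/3; branch lengths CW→29/3, ERT→125/12; new cluster CERTW
  updated: d(CERTW,G)=184/5
step 5: merge (CERTW,G) at d=184/5; branch lengths CERTW→26/15, G→92/5; new cluster CEGRTW
final tree: (((C:7,W:7):29/3,((E:2,T:2):17/4,R:25/4):125/12):26/15,G:92/5)
total length: 4123/60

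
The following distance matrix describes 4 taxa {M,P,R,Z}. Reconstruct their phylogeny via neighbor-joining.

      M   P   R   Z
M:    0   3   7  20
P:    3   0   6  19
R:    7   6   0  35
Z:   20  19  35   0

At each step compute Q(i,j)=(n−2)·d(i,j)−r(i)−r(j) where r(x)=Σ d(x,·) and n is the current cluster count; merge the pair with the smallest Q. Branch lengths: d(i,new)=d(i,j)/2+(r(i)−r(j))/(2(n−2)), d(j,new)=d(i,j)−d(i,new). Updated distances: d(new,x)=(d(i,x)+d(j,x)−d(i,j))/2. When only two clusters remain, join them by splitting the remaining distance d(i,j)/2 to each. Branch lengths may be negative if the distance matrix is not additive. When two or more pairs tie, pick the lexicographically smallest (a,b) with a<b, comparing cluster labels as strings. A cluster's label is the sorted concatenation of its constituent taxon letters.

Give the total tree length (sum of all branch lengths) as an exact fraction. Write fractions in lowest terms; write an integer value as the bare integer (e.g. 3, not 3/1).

step 1: merge (M,R) at d=7, Q=-64; branch lengths M→-1, R→8; new cluster MR
  updated: d(MR,P)=1, d(MR,Z)=24
step 2: merge (MR,P) at d=1, Q=-44; branch lengths MR→3, P→-2; new cluster MPR
  updated: d(MPR,Z)=21
step 3: merge (MPR,Z) at d=21; branch lengths MPR→21/2, Z→21/2; new cluster MPRZ
final tree: (((M:-1,R:8):3,P:-2):21/2,Z:21/2)
total length: 29

29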